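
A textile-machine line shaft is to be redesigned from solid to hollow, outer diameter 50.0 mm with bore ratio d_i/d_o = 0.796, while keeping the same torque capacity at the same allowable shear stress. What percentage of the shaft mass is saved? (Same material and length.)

Equal τ_max and T ⇒ the solid shaft needs d_s³ = d_o³(1−k⁴), so d_s = 50.0·(1−0.796⁴)^(1/3) = 42.14 mm.
Area ratio A_h/A_s = d_o²(1−k²)/d_s² = (1−k²)/(1−k⁴)^(2/3) = 0.5159.
Mass saving = 1 − 0.5159 = 48.4 %.

48.4 %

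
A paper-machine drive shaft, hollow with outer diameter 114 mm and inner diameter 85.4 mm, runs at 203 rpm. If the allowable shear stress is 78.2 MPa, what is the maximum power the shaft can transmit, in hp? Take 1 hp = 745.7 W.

444 hp

J = π(d_o⁴ − d_i⁴)/32 = π(0.114⁴ − 0.0854⁴)/32 = 1.136×10^-5 m⁴.
T_max = τ_allow·J/r = 7.82×10^7 × 1.136×10^-5 / 0.0570 = 15580 N·m.
ω = 2π·203/60 = 21.26 rad/s, so P_max = T_max·ω = 3.313×10^5 W.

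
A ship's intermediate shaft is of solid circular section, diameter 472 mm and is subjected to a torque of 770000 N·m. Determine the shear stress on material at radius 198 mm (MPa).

J = πd⁴/32 = π(0.472)⁴/32 = 4.873×10^-3 m⁴.
Shear stress varies linearly with radius: τ = T·r/J = 770000 × 0.198 / 4.873×10^-3 = 3.129×10^7 Pa.

31.3 MPa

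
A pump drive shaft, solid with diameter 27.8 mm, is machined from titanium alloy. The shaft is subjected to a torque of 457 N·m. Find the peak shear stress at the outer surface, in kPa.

108000 kPa

J = πd⁴/32 = π(0.0278)⁴/32 = 5.864×10^-8 m⁴.
τ_max = T·r/J = 457.0 × 0.0139 / 5.864×10^-8 = 1.083×10^8 Pa.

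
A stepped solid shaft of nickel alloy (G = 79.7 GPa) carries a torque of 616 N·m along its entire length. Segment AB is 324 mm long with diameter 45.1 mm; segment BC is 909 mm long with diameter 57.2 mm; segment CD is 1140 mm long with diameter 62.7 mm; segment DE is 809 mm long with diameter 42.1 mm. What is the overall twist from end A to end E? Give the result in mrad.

J_AB = π(0.0451)⁴/32 = 4.06×10^-7 m⁴; J_BC = π(0.0572)⁴/32 = 1.05×10^-6 m⁴; J_CD = π(0.0627)⁴/32 = 1.52×10^-6 m⁴; J_DE = π(0.0421)⁴/32 = 3.08×10^-7 m⁴.
θ = (T/G)·Σ L_i/J_i = (616.0/79.7×10⁹)·(0.324/4.06×10^-7 + 0.909/1.05×10^-6 + 1.14/1.52×10^-6 + 0.809/3.08×10^-7) = 0.03893 rad.

38.9 mrad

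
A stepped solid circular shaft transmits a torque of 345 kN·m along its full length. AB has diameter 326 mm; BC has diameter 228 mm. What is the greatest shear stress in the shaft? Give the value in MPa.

Under the same torque, τ_max = 16T/(πd³) is largest where d is smallest — segment BC (d = 228 mm).
τ_max = 16·345000/(π·(0.228)³) = 1.482×10^8 Pa.

148 MPa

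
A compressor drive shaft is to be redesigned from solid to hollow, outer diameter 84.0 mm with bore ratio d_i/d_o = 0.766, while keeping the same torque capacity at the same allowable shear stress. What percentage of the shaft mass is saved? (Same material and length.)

45.2 %

Equal τ_max and T ⇒ the solid shaft needs d_s³ = d_o³(1−k⁴), so d_s = 84.0·(1−0.766⁴)^(1/3) = 72.98 mm.
Area ratio A_h/A_s = d_o²(1−k²)/d_s² = (1−k²)/(1−k⁴)^(2/3) = 0.5475.
Mass saving = 1 − 0.5475 = 45.2 %.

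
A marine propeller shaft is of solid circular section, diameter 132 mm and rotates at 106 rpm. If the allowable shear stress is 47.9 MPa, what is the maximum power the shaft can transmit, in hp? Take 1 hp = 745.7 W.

322 hp

J = πd⁴/32 = π(0.132)⁴/32 = 2.981×10^-5 m⁴.
T_max = τ_allow·J/r = 4.79×10^7 × 2.981×10^-5 / 0.0660 = 21630 N·m.
ω = 2π·106/60 = 11.10 rad/s, so P_max = T_max·ω = 2.401×10^5 W.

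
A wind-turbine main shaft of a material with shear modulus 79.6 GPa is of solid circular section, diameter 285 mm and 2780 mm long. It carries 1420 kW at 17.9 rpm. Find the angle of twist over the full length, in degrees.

ω = 2π·17.9/60 = 1.874 rad/s, so T = P/ω = 1420×10³ / 1.874 = 757500 N·m.
J = πd⁴/32 = π(0.285)⁴/32 = 6.477×10^-4 m⁴.
θ = T·L/(G·J) = 757500 × 2.78 / (79.6×10⁹ × 6.477×10^-4) = 0.04085 rad.

2.34°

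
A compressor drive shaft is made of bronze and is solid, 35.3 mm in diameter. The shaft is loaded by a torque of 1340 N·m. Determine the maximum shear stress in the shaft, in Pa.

1.55e8 Pa

J = πd⁴/32 = π(0.0353)⁴/32 = 1.524×10^-7 m⁴.
τ_max = T·r/J = 1340 × 0.0176 / 1.524×10^-7 = 1.551×10^8 Pa.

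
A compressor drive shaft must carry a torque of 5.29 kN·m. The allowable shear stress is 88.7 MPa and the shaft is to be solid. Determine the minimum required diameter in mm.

67.2 mm

For a solid shaft τ_max = 16T/(πd³), so d = (16T/(π τ_allow))^(1/3) = (16·5290/(π·8.87×10^7))^(1/3) = 0.06722 m.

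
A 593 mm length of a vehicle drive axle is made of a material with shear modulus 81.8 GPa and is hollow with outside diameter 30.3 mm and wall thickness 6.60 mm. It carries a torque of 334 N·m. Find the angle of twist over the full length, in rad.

J = π(d_o⁴ − d_i⁴)/32 = π(0.0303⁴ − 0.0171⁴)/32 = 7.436×10^-8 m⁴.
θ = T·L/(G·J) = 334.0 × 0.593 / (81.8×10⁹ × 7.436×10^-8) = 0.03256 rad.

0.0326 rad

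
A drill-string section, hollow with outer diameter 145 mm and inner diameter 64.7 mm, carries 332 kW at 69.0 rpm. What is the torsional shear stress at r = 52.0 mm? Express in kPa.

ω = 2π·69.0/60 = 7.226 rad/s, so T = P/ω = 332×10³ / 7.226 = 45950 N·m.
J = π(d_o⁴ − d_i⁴)/32 = π(0.145⁴ − 0.0647⁴)/32 = 4.168×10^-5 m⁴.
Shear stress varies linearly with radius: τ = T·r/J = 45950 × 0.0520 / 4.168×10^-5 = 5.733×10^7 Pa.

57300 kPa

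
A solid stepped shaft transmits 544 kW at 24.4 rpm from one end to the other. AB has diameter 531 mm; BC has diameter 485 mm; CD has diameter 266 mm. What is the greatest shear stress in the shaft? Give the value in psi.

8360 psi

ω = 2π·24.4/60 = 2.555 rad/s, so T = P/ω = 544×10³ / 2.555 = 212900 N·m.
Under the same torque, τ_max = 16T/(πd³) is largest where d is smallest — segment CD (d = 266 mm).
τ_max = 16·212900/(π·(0.266)³) = 5.761×10^7 Pa.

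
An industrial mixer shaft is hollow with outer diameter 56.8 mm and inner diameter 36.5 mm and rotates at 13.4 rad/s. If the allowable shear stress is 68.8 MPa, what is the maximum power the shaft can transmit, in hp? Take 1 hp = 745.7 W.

36.9 hp

J = π(d_o⁴ − d_i⁴)/32 = π(0.0568⁴ − 0.0365⁴)/32 = 8.476×10^-7 m⁴.
T_max = τ_allow·J/r = 6.88×10^7 × 8.476×10^-7 / 0.0284 = 2053 N·m.
ω = 13.4 rad/s, so P_max = T_max·ω = 2.752×10^4 W.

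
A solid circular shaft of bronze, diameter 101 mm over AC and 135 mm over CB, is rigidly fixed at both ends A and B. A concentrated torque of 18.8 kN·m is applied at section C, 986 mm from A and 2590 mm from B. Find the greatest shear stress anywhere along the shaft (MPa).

Compatibility: T_A·a/J_AC = T_B·b/J_CB with T_A + T_B = T₀.
J_AC = 1.02×10^-5 m⁴, J_CB = 3.26×10^-5 m⁴, so T_A = T₀·(J_AC/a)/((J_AC/a)+(J_CB/b)) = 8487 N·m, T_B = 10310 N·m.
τ in each portion: τ_AC = 4.20×10^7 Pa, τ_CB = 2.13×10^7 Pa; maximum is in AC.
τ_max = T_AC·r/J = 8487·0.0505/1.02×10^-5 = 4.195×10^7 Pa.

42.0 MPa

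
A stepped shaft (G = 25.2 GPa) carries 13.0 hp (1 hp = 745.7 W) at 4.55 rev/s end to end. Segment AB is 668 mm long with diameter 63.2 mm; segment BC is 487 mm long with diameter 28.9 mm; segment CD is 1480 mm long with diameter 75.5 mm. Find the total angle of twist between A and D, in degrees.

ω = 2π·4.55 = 28.59 rad/s, so T = P/ω = 13.0×745.7 / 28.59 = 339.1 N·m.
J_AB = π(0.0632)⁴/32 = 1.57×10^-6 m⁴; J_BC = π(0.0289)⁴/32 = 6.85×10^-8 m⁴; J_CD = π(0.0755)⁴/32 = 3.19×10^-6 m⁴.
θ = (T/G)·Σ L_i/J_i = (339.1/25.2×10⁹)·(0.668/1.57×10^-6 + 0.487/6.85×10^-8 + 1.48/3.19×10^-6) = 0.1077 rad.

6.17°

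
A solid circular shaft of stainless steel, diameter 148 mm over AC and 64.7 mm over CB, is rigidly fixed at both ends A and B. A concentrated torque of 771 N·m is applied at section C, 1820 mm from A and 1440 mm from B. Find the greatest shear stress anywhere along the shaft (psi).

Compatibility: T_A·a/J_AC = T_B·b/J_CB with T_A + T_B = T₀.
J_AC = 4.71×10^-5 m⁴, J_CB = 1.72×10^-6 m⁴, so T_A = T₀·(J_AC/a)/((J_AC/a)+(J_CB/b)) = 737.0 N·m, T_B = 34.02 N·m.
τ in each portion: τ_AC = 1.16×10^6 Pa, τ_CB = 6.40×10^5 Pa; maximum is in AC.
τ_max = T_AC·r/J = 737.0·0.0740/4.71×10^-5 = 1.158×10^6 Pa.

168 psi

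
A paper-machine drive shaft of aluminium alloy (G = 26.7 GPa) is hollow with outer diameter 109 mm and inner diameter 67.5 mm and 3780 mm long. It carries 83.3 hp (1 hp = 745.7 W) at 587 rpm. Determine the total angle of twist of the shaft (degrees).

0.693°

ω = 2π·587/60 = 61.47 rad/s, so T = P/ω = 83.3×745.7 / 61.47 = 1011 N·m.
J = π(d_o⁴ − d_i⁴)/32 = π(0.109⁴ − 0.0675⁴)/32 = 1.182×10^-5 m⁴.
θ = T·L/(G·J) = 1011 × 3.78 / (26.7×10⁹ × 1.182×10^-5) = 0.01210 rad.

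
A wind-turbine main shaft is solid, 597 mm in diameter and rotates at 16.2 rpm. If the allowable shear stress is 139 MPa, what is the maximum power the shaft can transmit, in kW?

9850 kW

J = πd⁴/32 = π(0.597)⁴/32 = 0.01247 m⁴.
T_max = τ_allow·J/r = 1.39×10^8 × 0.01247 / 0.298 = 5.807e6 N·m.
ω = 2π·16.2/60 = 1.696 rad/s, so P_max = T_max·ω = 9.852×10^6 W.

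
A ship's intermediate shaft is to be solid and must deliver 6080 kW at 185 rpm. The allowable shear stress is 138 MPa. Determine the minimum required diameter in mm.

226 mm

ω = 2π·185/60 = 19.37 rad/s, so T = P/ω = 6080×10³ / 19.37 = 313800 N·m.
For a solid shaft τ_max = 16T/(πd³), so d = (16T/(π τ_allow))^(1/3) = (16·313800/(π·1.38×10^8))^(1/3) = 0.2263 m.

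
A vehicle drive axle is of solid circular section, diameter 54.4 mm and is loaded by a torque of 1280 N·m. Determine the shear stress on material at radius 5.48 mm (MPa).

J = πd⁴/32 = π(0.0544)⁴/32 = 8.598×10^-7 m⁴.
Shear stress varies linearly with radius: τ = T·r/J = 1280 × 0.00548 / 8.598×10^-7 = 8.158×10^6 Pa.

8.16 MPa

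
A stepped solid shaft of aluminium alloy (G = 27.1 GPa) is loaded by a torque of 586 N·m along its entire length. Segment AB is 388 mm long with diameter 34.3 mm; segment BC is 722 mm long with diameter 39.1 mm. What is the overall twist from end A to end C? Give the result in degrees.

J_AB = π(0.0343)⁴/32 = 1.36×10^-7 m⁴; J_BC = π(0.0391)⁴/32 = 2.29×10^-7 m⁴.
θ = (T/G)·Σ L_i/J_i = (586.0/27.1×10⁹)·(0.388/1.36×10^-7 + 0.722/2.29×10^-7) = 0.1298 rad.

7.44°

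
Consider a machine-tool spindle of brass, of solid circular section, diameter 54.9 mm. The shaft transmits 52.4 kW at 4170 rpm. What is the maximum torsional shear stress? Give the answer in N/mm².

3.69 N/mm²

ω = 2π·4170/60 = 436.7 rad/s, so T = P/ω = 52.4×10³ / 436.7 = 120.0 N·m.
J = πd⁴/32 = π(0.0549)⁴/32 = 8.918×10^-7 m⁴.
τ_max = T·r/J = 120.0 × 0.0274 / 8.918×10^-7 = 3.693×10^6 Pa.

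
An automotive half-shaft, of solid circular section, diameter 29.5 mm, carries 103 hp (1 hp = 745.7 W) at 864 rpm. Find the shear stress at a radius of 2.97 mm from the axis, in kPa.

ω = 2π·864/60 = 90.48 rad/s, so T = P/ω = 103×745.7 / 90.48 = 848.9 N·m.
J = πd⁴/32 = π(0.0295)⁴/32 = 7.435×10^-8 m⁴.
Shear stress varies linearly with radius: τ = T·r/J = 848.9 × 0.00297 / 7.435×10^-8 = 3.391×10^7 Pa.

33900 kPa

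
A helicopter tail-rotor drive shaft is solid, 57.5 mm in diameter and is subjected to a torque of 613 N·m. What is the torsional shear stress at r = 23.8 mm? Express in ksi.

1.97 ksi

J = πd⁴/32 = π(0.0575)⁴/32 = 1.073×10^-6 m⁴.
Shear stress varies linearly with radius: τ = T·r/J = 613.0 × 0.0238 / 1.073×10^-6 = 1.359×10^7 Pa.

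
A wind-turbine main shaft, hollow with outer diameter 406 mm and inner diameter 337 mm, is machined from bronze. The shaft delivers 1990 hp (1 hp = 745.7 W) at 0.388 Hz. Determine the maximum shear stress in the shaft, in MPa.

ω = 2π·0.388 = 2.438 rad/s, so T = P/ω = 1990×745.7 / 2.438 = 608700 N·m.
J = π(d_o⁴ − d_i⁴)/32 = π(0.406⁴ − 0.337⁴)/32 = 1.401×10^-3 m⁴.
τ_max = T·r/J = 608700 × 0.203 / 1.401×10^-3 = 8.818×10^7 Pa.

88.2 MPa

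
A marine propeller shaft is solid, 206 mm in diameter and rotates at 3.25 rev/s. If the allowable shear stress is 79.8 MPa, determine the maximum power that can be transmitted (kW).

2800 kW

J = πd⁴/32 = π(0.206)⁴/32 = 1.768×10^-4 m⁴.
T_max = τ_allow·J/r = 7.98×10^7 × 1.768×10^-4 / 0.103 = 137000 N·m.
ω = 2π·3.25 = 20.42 rad/s, so P_max = T_max·ω = 2.797×10^6 W.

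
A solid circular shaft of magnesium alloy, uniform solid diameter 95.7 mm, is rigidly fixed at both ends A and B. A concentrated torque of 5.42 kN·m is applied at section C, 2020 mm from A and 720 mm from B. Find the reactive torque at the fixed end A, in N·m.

With uniform GJ and both ends fixed, compatibility θ_AC = θ_CB gives T_A·a = T_B·b, together with T_A + T_B = T₀.
T_A = T₀·b/(a+b) = 5420·720/2740 = 1424 N·m; T_B = 3996 N·m.

1420 N·m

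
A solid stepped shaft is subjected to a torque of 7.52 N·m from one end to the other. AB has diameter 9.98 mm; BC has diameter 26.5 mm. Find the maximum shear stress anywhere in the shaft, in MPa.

Under the same torque, τ_max = 16T/(πd³) is largest where d is smallest — segment AB (d = 9.98 mm).
τ_max = 16·7.520/(π·(0.00998)³) = 3.853×10^7 Pa.

38.5 MPa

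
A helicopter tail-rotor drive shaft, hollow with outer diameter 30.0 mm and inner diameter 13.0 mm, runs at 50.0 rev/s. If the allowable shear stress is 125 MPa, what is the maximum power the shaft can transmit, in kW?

J = π(d_o⁴ − d_i⁴)/32 = π(0.0300⁴ − 0.0130⁴)/32 = 7.672×10^-8 m⁴.
T_max = τ_allow·J/r = 1.25×10^8 × 7.672×10^-8 / 0.0150 = 639.3 N·m.
ω = 2π·50.0 = 314.2 rad/s, so P_max = T_max·ω = 2.008×10^5 W.

201 kW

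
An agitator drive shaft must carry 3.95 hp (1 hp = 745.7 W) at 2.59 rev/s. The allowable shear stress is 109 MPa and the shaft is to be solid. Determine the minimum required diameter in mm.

20.4 mm

ω = 2π·2.59 = 16.27 rad/s, so T = P/ω = 3.95×745.7 / 16.27 = 181.0 N·m.
For a solid shaft τ_max = 16T/(πd³), so d = (16T/(π τ_allow))^(1/3) = (16·181.0/(π·1.09×10^8))^(1/3) = 0.02037 m.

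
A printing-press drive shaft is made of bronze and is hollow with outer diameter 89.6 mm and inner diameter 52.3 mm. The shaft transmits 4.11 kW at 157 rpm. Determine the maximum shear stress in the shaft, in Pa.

ω = 2π·157/60 = 16.44 rad/s, so T = P/ω = 4.11×10³ / 16.44 = 250.0 N·m.
J = π(d_o⁴ − d_i⁴)/32 = π(0.0896⁴ − 0.0523⁴)/32 = 5.593×10^-6 m⁴.
τ_max = T·r/J = 250.0 × 0.0448 / 5.593×10^-6 = 2.002×10^6 Pa.

2.00e6 Pa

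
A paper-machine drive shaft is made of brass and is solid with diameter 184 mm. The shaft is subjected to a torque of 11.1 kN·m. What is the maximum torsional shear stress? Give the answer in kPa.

9070 kPa

J = πd⁴/32 = π(0.184)⁴/32 = 1.125×10^-4 m⁴.
τ_max = T·r/J = 11100 × 0.0920 / 1.125×10^-4 = 9.075×10^6 Pa.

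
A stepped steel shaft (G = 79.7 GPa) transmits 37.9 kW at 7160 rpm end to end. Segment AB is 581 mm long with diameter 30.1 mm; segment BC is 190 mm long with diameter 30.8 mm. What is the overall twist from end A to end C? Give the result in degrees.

0.340°

ω = 2π·7160/60 = 749.8 rad/s, so T = P/ω = 37.9×10³ / 749.8 = 50.55 N·m.
J_AB = π(0.0301)⁴/32 = 8.06×10^-8 m⁴; J_BC = π(0.0308)⁴/32 = 8.83×10^-8 m⁴.
θ = (T/G)·Σ L_i/J_i = (50.55/79.7×10⁹)·(0.581/8.06×10^-8 + 0.190/8.83×10^-8) = 5.936×10^-3 rad.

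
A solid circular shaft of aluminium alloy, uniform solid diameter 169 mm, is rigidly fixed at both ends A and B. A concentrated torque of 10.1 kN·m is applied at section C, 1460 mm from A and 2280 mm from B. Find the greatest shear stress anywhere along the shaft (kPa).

With uniform GJ and both ends fixed, compatibility θ_AC = θ_CB gives T_A·a = T_B·b, together with T_A + T_B = T₀.
T_A = T₀·b/(a+b) = 10100·2280/3740 = 6157 N·m; T_B = 3943 N·m.
τ in each portion: τ_AC = 6.50×10^6 Pa, τ_CB = 4.16×10^6 Pa; maximum is in AC.
τ_max = T_AC·r/J = 6157·0.0845/8.01×10^-5 = 6.497×10^6 Pa.

6500 kPa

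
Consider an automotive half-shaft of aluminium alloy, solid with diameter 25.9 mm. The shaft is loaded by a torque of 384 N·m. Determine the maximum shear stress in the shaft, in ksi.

16.3 ksi

J = πd⁴/32 = π(0.0259)⁴/32 = 4.418×10^-8 m⁴.
τ_max = T·r/J = 384.0 × 0.0129 / 4.418×10^-8 = 1.126×10^8 Pa.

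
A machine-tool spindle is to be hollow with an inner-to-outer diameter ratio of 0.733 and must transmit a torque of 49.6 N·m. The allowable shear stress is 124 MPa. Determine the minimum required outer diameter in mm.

14.2 mm

For a hollow shaft with d_i/d_o = 0.733: τ_max = 16T/(π d_o³ (1−k⁴)), so d_o = [16T/(π τ_allow (1−k⁴))]^(1/3) = [16·49.60/(π·1.24×10^8·0.7113)]^(1/3) = 0.01420 m.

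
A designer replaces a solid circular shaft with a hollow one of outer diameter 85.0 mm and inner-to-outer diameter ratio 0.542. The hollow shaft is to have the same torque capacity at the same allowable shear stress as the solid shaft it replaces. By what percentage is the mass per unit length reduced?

25.0 %

Equal τ_max and T ⇒ the solid shaft needs d_s³ = d_o³(1−k⁴), so d_s = 85.0·(1−0.542⁴)^(1/3) = 82.48 mm.
Area ratio A_h/A_s = d_o²(1−k²)/d_s² = (1−k²)/(1−k⁴)^(2/3) = 0.7500.
Mass saving = 1 − 0.7500 = 25.0 %.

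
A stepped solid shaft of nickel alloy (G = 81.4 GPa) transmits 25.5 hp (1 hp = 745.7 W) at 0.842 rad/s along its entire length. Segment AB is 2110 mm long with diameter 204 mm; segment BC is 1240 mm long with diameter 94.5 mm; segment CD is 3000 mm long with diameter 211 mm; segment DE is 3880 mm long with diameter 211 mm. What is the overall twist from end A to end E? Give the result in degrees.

3.28°

ω = 0.842 rad/s, so T = P/ω = 25.5×745.7 / 0.8420 = 22580 N·m.
J_AB = π(0.204)⁴/32 = 1.70×10^-4 m⁴; J_BC = π(0.0945)⁴/32 = 7.83×10^-6 m⁴; J_CD = π(0.211)⁴/32 = 1.95×10^-4 m⁴; J_DE = π(0.211)⁴/32 = 1.95×10^-4 m⁴.
θ = (T/G)·Σ L_i/J_i = (22580/81.4×10⁹)·(2.11/1.70×10^-4 + 1.24/7.83×10^-6 + 3.00/1.95×10^-4 + 3.88/1.95×10^-4) = 0.05719 rad.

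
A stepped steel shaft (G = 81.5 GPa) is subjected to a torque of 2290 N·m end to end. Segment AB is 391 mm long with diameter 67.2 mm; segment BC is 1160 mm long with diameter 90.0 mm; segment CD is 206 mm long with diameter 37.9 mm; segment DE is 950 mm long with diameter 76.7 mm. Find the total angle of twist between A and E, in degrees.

2.69°

J_AB = π(0.0672)⁴/32 = 2.00×10^-6 m⁴; J_BC = π(0.0900)⁴/32 = 6.44×10^-6 m⁴; J_CD = π(0.0379)⁴/32 = 2.03×10^-7 m⁴; J_DE = π(0.0767)⁴/32 = 3.40×10^-6 m⁴.
θ = (T/G)·Σ L_i/J_i = (2290/81.5×10⁹)·(0.391/2.00×10^-6 + 1.16/6.44×10^-6 + 0.206/2.03×10^-7 + 0.950/3.40×10^-6) = 0.04698 rad.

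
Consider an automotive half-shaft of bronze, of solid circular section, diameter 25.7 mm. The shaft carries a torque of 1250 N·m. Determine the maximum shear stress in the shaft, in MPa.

375 MPa

J = πd⁴/32 = π(0.0257)⁴/32 = 4.283×10^-8 m⁴.
τ_max = T·r/J = 1250 × 0.0129 / 4.283×10^-8 = 3.750×10^8 Pa.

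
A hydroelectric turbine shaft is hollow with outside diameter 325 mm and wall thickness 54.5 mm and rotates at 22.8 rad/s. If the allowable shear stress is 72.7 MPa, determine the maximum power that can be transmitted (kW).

8990 kW

J = π(d_o⁴ − d_i⁴)/32 = π(0.325⁴ − 0.216⁴)/32 = 8.816×10^-4 m⁴.
T_max = τ_allow·J/r = 7.27×10^7 × 8.816×10^-4 / 0.163 = 394400 N·m.
ω = 22.8 rad/s, so P_max = T_max·ω = 8.993×10^6 W.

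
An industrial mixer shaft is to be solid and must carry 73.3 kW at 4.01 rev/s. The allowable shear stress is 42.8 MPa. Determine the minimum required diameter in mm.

70.2 mm

ω = 2π·4.01 = 25.20 rad/s, so T = P/ω = 73.3×10³ / 25.20 = 2909 N·m.
For a solid shaft τ_max = 16T/(πd³), so d = (16T/(π τ_allow))^(1/3) = (16·2909/(π·4.28×10^7))^(1/3) = 0.07022 m.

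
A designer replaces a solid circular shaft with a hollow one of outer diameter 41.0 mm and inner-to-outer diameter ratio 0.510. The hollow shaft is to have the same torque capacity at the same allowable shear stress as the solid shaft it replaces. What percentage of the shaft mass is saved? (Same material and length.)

Equal τ_max and T ⇒ the solid shaft needs d_s³ = d_o³(1−k⁴), so d_s = 41.0·(1−0.510⁴)^(1/3) = 40.05 mm.
Area ratio A_h/A_s = d_o²(1−k²)/d_s² = (1−k²)/(1−k⁴)^(2/3) = 0.7753.
Mass saving = 1 − 0.7753 = 22.5 %.

22.5 %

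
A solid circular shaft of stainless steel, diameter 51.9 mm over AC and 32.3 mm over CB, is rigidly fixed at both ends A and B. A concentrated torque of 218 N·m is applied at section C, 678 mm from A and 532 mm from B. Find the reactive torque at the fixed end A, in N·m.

183 N·m

Compatibility: T_A·a/J_AC = T_B·b/J_CB with T_A + T_B = T₀.
J_AC = 7.12×10^-7 m⁴, J_CB = 1.07×10^-7 m⁴, so T_A = T₀·(J_AC/a)/((J_AC/a)+(J_CB/b)) = 183.0 N·m, T_B = 34.99 N·m.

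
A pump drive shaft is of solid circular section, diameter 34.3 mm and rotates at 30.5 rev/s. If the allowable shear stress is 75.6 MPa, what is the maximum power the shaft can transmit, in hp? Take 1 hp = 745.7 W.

154 hp

J = πd⁴/32 = π(0.0343)⁴/32 = 1.359×10^-7 m⁴.
T_max = τ_allow·J/r = 7.56×10^7 × 1.359×10^-7 / 0.0171 = 599.0 N·m.
ω = 2π·30.5 = 191.6 rad/s, so P_max = T_max·ω = 1.148×10^5 W.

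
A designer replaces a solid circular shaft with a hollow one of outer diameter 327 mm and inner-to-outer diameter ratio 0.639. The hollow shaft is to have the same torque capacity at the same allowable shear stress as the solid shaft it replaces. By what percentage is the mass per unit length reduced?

Equal τ_max and T ⇒ the solid shaft needs d_s³ = d_o³(1−k⁴), so d_s = 327·(1−0.639⁴)^(1/3) = 307.7 mm.
Area ratio A_h/A_s = d_o²(1−k²)/d_s² = (1−k²)/(1−k⁴)^(2/3) = 0.6682.
Mass saving = 1 − 0.6682 = 33.2 %.

33.2 %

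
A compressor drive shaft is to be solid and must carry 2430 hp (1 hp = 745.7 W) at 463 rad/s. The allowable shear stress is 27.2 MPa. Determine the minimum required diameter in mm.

90.2 mm

ω = 463 rad/s, so T = P/ω = 2430×745.7 / 463.0 = 3914 N·m.
For a solid shaft τ_max = 16T/(πd³), so d = (16T/(π τ_allow))^(1/3) = (16·3914/(π·2.72×10^7))^(1/3) = 0.09016 m.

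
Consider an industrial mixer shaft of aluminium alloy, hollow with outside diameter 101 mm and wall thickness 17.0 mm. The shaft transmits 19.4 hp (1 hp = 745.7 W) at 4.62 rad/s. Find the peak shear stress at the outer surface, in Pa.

1.92e7 Pa

ω = 4.62 rad/s, so T = P/ω = 19.4×745.7 / 4.620 = 3131 N·m.
J = π(d_o⁴ − d_i⁴)/32 = π(0.101⁴ − 0.0670⁴)/32 = 8.238×10^-6 m⁴.
τ_max = T·r/J = 3131 × 0.0505 / 8.238×10^-6 = 1.920×10^7 Pa.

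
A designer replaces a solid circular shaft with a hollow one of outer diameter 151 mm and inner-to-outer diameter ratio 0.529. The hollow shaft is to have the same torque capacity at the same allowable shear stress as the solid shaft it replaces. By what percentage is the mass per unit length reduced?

24.0 %

Equal τ_max and T ⇒ the solid shaft needs d_s³ = d_o³(1−k⁴), so d_s = 151·(1−0.529⁴)^(1/3) = 147.0 mm.
Area ratio A_h/A_s = d_o²(1−k²)/d_s² = (1−k²)/(1−k⁴)^(2/3) = 0.7604.
Mass saving = 1 − 0.7604 = 24.0 %.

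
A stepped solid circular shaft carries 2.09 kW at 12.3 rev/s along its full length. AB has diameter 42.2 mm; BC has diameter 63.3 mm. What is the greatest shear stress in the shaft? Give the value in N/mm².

ω = 2π·12.3 = 77.28 rad/s, so T = P/ω = 2.09×10³ / 77.28 = 27.04 N·m.
Under the same torque, τ_max = 16T/(πd³) is largest where d is smallest — segment AB (d = 42.2 mm).
τ_max = 16·27.04/(π·(0.0422)³) = 1.833×10^6 Pa.

1.83 N/mm²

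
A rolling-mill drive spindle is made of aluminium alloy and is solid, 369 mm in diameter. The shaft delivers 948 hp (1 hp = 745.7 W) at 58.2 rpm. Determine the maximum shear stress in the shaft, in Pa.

ω = 2π·58.2/60 = 6.095 rad/s, so T = P/ω = 948×745.7 / 6.095 = 116000 N·m.
J = πd⁴/32 = π(0.369)⁴/32 = 1.820×10^-3 m⁴.
τ_max = T·r/J = 116000 × 0.184 / 1.820×10^-3 = 1.176×10^7 Pa.

1.18e7 Pa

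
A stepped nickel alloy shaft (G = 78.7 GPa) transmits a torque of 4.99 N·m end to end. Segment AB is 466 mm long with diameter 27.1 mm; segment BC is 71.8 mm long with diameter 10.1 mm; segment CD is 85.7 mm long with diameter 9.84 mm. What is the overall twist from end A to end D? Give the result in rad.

J_AB = π(0.0271)⁴/32 = 5.30×10^-8 m⁴; J_BC = π(0.0101)⁴/32 = 1.02×10^-9 m⁴; J_CD = π(0.00984)⁴/32 = 9.20×10^-10 m⁴.
θ = (T/G)·Σ L_i/J_i = (4.990/78.7×10⁹)·(0.466/5.30×10^-8 + 0.0718/1.02×10^-9 + 0.0857/9.20×10^-10) = 0.01092 rad.

0.0109 rad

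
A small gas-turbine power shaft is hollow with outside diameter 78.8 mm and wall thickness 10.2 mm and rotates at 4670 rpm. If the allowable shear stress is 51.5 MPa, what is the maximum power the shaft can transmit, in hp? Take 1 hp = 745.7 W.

2270 hp

J = π(d_o⁴ − d_i⁴)/32 = π(0.0788⁴ − 0.0584⁴)/32 = 2.643×10^-6 m⁴.
T_max = τ_allow·J/r = 5.15×10^7 × 2.643×10^-6 / 0.0394 = 3455 N·m.
ω = 2π·4670/60 = 489.0 rad/s, so P_max = T_max·ω = 1.690×10^6 W.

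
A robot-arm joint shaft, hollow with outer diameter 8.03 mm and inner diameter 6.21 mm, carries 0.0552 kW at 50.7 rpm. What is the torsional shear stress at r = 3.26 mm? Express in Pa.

1.29e8 Pa

ω = 2π·50.7/60 = 5.309 rad/s, so T = P/ω = 0.0552×10³ / 5.309 = 10.40 N·m.
J = π(d_o⁴ − d_i⁴)/32 = π(0.00803⁴ − 0.00621⁴)/32 = 2.622×10^-10 m⁴.
Shear stress varies linearly with radius: τ = T·r/J = 10.40 × 0.00326 / 2.622×10^-10 = 1.293×10^8 Pa.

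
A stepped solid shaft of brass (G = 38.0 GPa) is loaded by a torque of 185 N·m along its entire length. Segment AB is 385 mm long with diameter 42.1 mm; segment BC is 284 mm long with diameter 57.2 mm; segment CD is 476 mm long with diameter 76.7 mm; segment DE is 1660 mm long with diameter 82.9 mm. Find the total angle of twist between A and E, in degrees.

0.563°

J_AB = π(0.0421)⁴/32 = 3.08×10^-7 m⁴; J_BC = π(0.0572)⁴/32 = 1.05×10^-6 m⁴; J_CD = π(0.0767)⁴/32 = 3.40×10^-6 m⁴; J_DE = π(0.0829)⁴/32 = 4.64×10^-6 m⁴.
θ = (T/G)·Σ L_i/J_i = (185.0/38.0×10⁹)·(0.385/3.08×10^-7 + 0.284/1.05×10^-6 + 0.476/3.40×10^-6 + 1.66/4.64×10^-6) = 9.818×10^-3 rad.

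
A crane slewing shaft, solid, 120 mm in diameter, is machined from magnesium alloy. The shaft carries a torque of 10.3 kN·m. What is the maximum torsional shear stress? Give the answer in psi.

4400 psi

J = πd⁴/32 = π(0.120)⁴/32 = 2.036×10^-5 m⁴.
τ_max = T·r/J = 10300 × 0.0600 / 2.036×10^-5 = 3.036×10^7 Pa.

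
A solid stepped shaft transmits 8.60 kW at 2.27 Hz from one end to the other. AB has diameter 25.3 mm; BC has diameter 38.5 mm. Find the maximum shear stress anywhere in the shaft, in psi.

27500 psi

ω = 2π·2.27 = 14.26 rad/s, so T = P/ω = 8.60×10³ / 14.26 = 603.0 N·m.
Under the same torque, τ_max = 16T/(πd³) is largest where d is smallest — segment AB (d = 25.3 mm).
τ_max = 16·603.0/(π·(0.0253)³) = 1.896×10^8 Pa.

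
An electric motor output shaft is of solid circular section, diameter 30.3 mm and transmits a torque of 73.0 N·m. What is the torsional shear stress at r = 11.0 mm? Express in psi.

J = πd⁴/32 = π(0.0303)⁴/32 = 8.275×10^-8 m⁴.
Shear stress varies linearly with radius: τ = T·r/J = 73.00 × 0.0110 / 8.275×10^-8 = 9.704×10^6 Pa.

1410 psi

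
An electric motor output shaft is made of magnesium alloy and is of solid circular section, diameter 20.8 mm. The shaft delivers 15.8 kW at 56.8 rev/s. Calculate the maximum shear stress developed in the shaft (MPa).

25.1 MPa

ω = 2π·56.8 = 356.9 rad/s, so T = P/ω = 15.8×10³ / 356.9 = 44.27 N·m.
J = πd⁴/32 = π(0.0208)⁴/32 = 1.838×10^-8 m⁴.
τ_max = T·r/J = 44.27 × 0.0104 / 1.838×10^-8 = 2.506×10^7 Pa.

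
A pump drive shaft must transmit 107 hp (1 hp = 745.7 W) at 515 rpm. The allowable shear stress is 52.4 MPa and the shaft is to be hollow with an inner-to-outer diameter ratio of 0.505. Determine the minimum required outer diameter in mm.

53.6 mm

ω = 2π·515/60 = 53.93 rad/s, so T = P/ω = 107×745.7 / 53.93 = 1479 N·m.
For a hollow shaft with d_i/d_o = 0.505: τ_max = 16T/(π d_o³ (1−k⁴)), so d_o = [16T/(π τ_allow (1−k⁴))]^(1/3) = [16·1479/(π·5.24×10^7·0.9350)]^(1/3) = 0.05358 m.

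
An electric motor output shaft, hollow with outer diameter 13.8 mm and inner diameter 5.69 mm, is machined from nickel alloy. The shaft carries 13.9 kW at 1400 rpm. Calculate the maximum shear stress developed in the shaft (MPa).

189 MPa

ω = 2π·1400/60 = 146.6 rad/s, so T = P/ω = 13.9×10³ / 146.6 = 94.81 N·m.
J = π(d_o⁴ − d_i⁴)/32 = π(0.0138⁴ − 0.00569⁴)/32 = 3.458×10^-9 m⁴.
τ_max = T·r/J = 94.81 × 0.00690 / 3.458×10^-9 = 1.892×10^8 Pa.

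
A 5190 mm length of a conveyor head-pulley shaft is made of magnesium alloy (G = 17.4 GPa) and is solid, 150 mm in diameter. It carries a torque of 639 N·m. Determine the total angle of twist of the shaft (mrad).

J = πd⁴/32 = π(0.150)⁴/32 = 4.970×10^-5 m⁴.
θ = T·L/(G·J) = 639.0 × 5.19 / (17.4×10⁹ × 4.970×10^-5) = 3.835×10^-3 rad.

3.83 mrad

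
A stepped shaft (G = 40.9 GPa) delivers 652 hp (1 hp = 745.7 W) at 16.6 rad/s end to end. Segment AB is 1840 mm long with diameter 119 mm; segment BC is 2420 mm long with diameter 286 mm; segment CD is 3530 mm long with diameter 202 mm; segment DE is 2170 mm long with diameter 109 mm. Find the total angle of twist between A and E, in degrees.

ω = 16.6 rad/s, so T = P/ω = 652×745.7 / 16.60 = 29290 N·m.
J_AB = π(0.119)⁴/32 = 1.97×10^-5 m⁴; J_BC = π(0.286)⁴/32 = 6.57×10^-4 m⁴; J_CD = π(0.202)⁴/32 = 1.63×10^-4 m⁴; J_DE = π(0.109)⁴/32 = 1.39×10^-5 m⁴.
θ = (T/G)·Σ L_i/J_i = (29290/40.9×10⁹)·(1.84/1.97×10^-5 + 2.42/6.57×10^-4 + 3.53/1.63×10^-4 + 2.17/1.39×10^-5) = 0.1972 rad.

11.3°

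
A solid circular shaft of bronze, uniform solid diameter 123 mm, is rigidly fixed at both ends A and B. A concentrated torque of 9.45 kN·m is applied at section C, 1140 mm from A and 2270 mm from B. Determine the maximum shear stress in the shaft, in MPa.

17.2 MPa

With uniform GJ and both ends fixed, compatibility θ_AC = θ_CB gives T_A·a = T_B·b, together with T_A + T_B = T₀.
T_A = T₀·b/(a+b) = 9450·2270/3410 = 6291 N·m; T_B = 3159 N·m.
τ in each portion: τ_AC = 1.72×10^7 Pa, τ_CB = 8.65×10^6 Pa; maximum is in AC.
τ_max = T_AC·r/J = 6291·0.0615/2.25×10^-5 = 1.722×10^7 Pa.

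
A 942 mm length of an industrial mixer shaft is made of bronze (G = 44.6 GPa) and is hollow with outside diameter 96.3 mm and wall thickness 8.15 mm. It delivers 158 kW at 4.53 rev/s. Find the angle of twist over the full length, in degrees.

1.52°

ω = 2π·4.53 = 28.46 rad/s, so T = P/ω = 158×10³ / 28.46 = 5551 N·m.
J = π(d_o⁴ − d_i⁴)/32 = π(0.0963⁴ − 0.0800⁴)/32 = 4.422×10^-6 m⁴.
θ = T·L/(G·J) = 5551 × 0.942 / (44.6×10⁹ × 4.422×10^-6) = 0.02651 rad.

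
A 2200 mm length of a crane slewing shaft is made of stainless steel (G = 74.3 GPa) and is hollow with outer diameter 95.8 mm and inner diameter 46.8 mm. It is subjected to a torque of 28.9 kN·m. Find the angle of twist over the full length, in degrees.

6.29°

J = π(d_o⁴ − d_i⁴)/32 = π(0.0958⁴ − 0.0468⁴)/32 = 7.798×10^-6 m⁴.
θ = T·L/(G·J) = 28900 × 2.20 / (74.3×10⁹ × 7.798×10^-6) = 0.1097 rad.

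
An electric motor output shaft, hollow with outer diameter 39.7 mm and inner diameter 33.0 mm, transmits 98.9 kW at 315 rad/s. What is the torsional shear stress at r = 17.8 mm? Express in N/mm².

ω = 315 rad/s, so T = P/ω = 98.9×10³ / 315.0 = 314.0 N·m.
J = π(d_o⁴ − d_i⁴)/32 = π(0.0397⁴ − 0.0330⁴)/32 = 1.274×10^-7 m⁴.
Shear stress varies linearly with radius: τ = T·r/J = 314.0 × 0.0178 / 1.274×10^-7 = 4.385×10^7 Pa.

43.9 N/mm²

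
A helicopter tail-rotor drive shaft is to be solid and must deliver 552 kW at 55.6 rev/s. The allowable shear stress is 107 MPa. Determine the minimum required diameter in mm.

ω = 2π·55.6 = 349.3 rad/s, so T = P/ω = 552×10³ / 349.3 = 1580 N·m.
For a solid shaft τ_max = 16T/(πd³), so d = (16T/(π τ_allow))^(1/3) = (16·1580/(π·1.07×10^8))^(1/3) = 0.04221 m.

42.2 mm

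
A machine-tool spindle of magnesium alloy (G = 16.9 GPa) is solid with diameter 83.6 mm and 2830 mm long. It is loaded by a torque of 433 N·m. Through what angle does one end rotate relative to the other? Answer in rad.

0.0151 rad

J = πd⁴/32 = π(0.0836)⁴/32 = 4.795×10^-6 m⁴.
θ = T·L/(G·J) = 433.0 × 2.83 / (16.9×10⁹ × 4.795×10^-6) = 0.01512 rad.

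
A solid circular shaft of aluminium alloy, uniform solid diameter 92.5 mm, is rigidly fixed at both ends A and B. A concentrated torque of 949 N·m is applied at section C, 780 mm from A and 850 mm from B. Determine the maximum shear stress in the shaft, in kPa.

With uniform GJ and both ends fixed, compatibility θ_AC = θ_CB gives T_A·a = T_B·b, together with T_A + T_B = T₀.
T_A = T₀·b/(a+b) = 949.0·850/1630 = 494.9 N·m; T_B = 454.1 N·m.
τ in each portion: τ_AC = 3.18×10^6 Pa, τ_CB = 2.92×10^6 Pa; maximum is in AC.
τ_max = T_AC·r/J = 494.9·0.0462/7.19×10^-6 = 3.185×10^6 Pa.

3180 kPa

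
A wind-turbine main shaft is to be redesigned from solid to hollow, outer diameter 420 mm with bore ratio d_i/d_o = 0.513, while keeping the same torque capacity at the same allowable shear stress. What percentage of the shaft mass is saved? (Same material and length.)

Equal τ_max and T ⇒ the solid shaft needs d_s³ = d_o³(1−k⁴), so d_s = 420·(1−0.513⁴)^(1/3) = 410.1 mm.
Area ratio A_h/A_s = d_o²(1−k²)/d_s² = (1−k²)/(1−k⁴)^(2/3) = 0.7729.
Mass saving = 1 − 0.7729 = 22.7 %.

22.7 %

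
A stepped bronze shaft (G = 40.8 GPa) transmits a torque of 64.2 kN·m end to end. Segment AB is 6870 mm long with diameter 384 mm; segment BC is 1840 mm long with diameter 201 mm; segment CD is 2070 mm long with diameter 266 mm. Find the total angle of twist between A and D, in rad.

0.0298 rad

J_AB = π(0.384)⁴/32 = 2.13×10^-3 m⁴; J_BC = π(0.201)⁴/32 = 1.60×10^-4 m⁴; J_CD = π(0.266)⁴/32 = 4.92×10^-4 m⁴.
θ = (T/G)·Σ L_i/J_i = (64200/40.8×10⁹)·(6.87/2.13×10^-3 + 1.84/1.60×10^-4 + 2.07/4.92×10^-4) = 0.02976 rad.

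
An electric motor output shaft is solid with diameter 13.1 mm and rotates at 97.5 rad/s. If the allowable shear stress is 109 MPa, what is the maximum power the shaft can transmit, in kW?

4.69 kW

J = πd⁴/32 = π(0.0131)⁴/32 = 2.891×10^-9 m⁴.
T_max = τ_allow·J/r = 1.09×10^8 × 2.891×10^-9 / 0.00655 = 48.11 N·m.
ω = 97.5 rad/s, so P_max = T_max·ω = 4691 W.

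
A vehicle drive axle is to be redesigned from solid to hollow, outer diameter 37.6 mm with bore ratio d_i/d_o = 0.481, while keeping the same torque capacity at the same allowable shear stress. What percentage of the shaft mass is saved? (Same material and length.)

20.3 %

Equal τ_max and T ⇒ the solid shaft needs d_s³ = d_o³(1−k⁴), so d_s = 37.6·(1−0.481⁴)^(1/3) = 36.92 mm.
Area ratio A_h/A_s = d_o²(1−k²)/d_s² = (1−k²)/(1−k⁴)^(2/3) = 0.7974.
Mass saving = 1 − 0.7974 = 20.3 %.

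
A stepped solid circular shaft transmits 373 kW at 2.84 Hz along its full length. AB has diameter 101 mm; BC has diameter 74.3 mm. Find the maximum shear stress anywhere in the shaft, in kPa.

260000 kPa

ω = 2π·2.84 = 17.84 rad/s, so T = P/ω = 373×10³ / 17.84 = 20900 N·m.
Under the same torque, τ_max = 16T/(πd³) is largest where d is smallest — segment BC (d = 74.3 mm).
τ_max = 16·20900/(π·(0.0743)³) = 2.595×10^8 Pa.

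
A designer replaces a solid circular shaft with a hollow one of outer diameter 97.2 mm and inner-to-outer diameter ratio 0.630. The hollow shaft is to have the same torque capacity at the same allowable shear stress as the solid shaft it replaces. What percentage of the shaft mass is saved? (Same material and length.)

Equal τ_max and T ⇒ the solid shaft needs d_s³ = d_o³(1−k⁴), so d_s = 97.2·(1−0.630⁴)^(1/3) = 91.80 mm.
Area ratio A_h/A_s = d_o²(1−k²)/d_s² = (1−k²)/(1−k⁴)^(2/3) = 0.6761.
Mass saving = 1 − 0.6761 = 32.4 %.

32.4 %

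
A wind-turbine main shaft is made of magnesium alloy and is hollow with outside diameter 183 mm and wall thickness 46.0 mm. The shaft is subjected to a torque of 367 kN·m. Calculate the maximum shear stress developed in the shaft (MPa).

J = π(d_o⁴ − d_i⁴)/32 = π(0.183⁴ − 0.0910⁴)/32 = 1.034×10^-4 m⁴.
τ_max = T·r/J = 367000 × 0.0915 / 1.034×10^-4 = 3.249×10^8 Pa.

325 MPa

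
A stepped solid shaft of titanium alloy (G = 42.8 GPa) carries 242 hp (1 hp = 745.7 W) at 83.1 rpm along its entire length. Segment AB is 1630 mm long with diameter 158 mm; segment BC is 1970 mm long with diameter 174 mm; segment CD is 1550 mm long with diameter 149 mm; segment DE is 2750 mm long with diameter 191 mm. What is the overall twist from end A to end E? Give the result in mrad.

ω = 2π·83.1/60 = 8.702 rad/s, so T = P/ω = 242×745.7 / 8.702 = 20740 N·m.
J_AB = π(0.158)⁴/32 = 6.12×10^-5 m⁴; J_BC = π(0.174)⁴/32 = 9.00×10^-5 m⁴; J_CD = π(0.149)⁴/32 = 4.84×10^-5 m⁴; J_DE = π(0.191)⁴/32 = 1.31×10^-4 m⁴.
θ = (T/G)·Σ L_i/J_i = (20740/42.8×10⁹)·(1.63/6.12×10^-5 + 1.97/9.00×10^-5 + 1.55/4.84×10^-5 + 2.75/1.31×10^-4) = 0.04923 rad.

49.2 mrad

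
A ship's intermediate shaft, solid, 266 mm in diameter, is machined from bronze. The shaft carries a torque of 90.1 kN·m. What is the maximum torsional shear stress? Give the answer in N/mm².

24.4 N/mm²

J = πd⁴/32 = π(0.266)⁴/32 = 4.915×10^-4 m⁴.
τ_max = T·r/J = 90100 × 0.133 / 4.915×10^-4 = 2.438×10^7 Pa.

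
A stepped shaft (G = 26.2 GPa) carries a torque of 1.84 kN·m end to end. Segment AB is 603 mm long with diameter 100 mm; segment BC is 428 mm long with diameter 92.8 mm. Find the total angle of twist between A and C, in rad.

J_AB = π(0.100)⁴/32 = 9.82×10^-6 m⁴; J_BC = π(0.0928)⁴/32 = 7.28×10^-6 m⁴.
θ = (T/G)·Σ L_i/J_i = (1840/26.2×10⁹)·(0.603/9.82×10^-6 + 0.428/7.28×10^-6) = 8.442×10^-3 rad.

0.00844 rad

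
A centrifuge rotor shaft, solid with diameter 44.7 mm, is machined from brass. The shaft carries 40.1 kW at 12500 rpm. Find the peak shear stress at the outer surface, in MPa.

1.75 MPa

ω = 2π·12500/60 = 1309 rad/s, so T = P/ω = 40.1×10³ / 1309 = 30.63 N·m.
J = πd⁴/32 = π(0.0447)⁴/32 = 3.919×10^-7 m⁴.
τ_max = T·r/J = 30.63 × 0.0224 / 3.919×10^-7 = 1.747×10^6 Pa.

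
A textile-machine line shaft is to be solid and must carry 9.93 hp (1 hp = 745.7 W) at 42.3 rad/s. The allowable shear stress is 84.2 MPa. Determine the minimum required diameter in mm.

ω = 42.3 rad/s, so T = P/ω = 9.93×745.7 / 42.30 = 175.1 N·m.
For a solid shaft τ_max = 16T/(πd³), so d = (16T/(π τ_allow))^(1/3) = (16·175.1/(π·8.42×10^7))^(1/3) = 0.02196 m.

22.0 mm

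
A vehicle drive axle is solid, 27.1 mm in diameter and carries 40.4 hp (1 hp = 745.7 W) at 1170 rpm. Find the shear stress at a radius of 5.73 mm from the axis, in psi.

ω = 2π·1170/60 = 122.5 rad/s, so T = P/ω = 40.4×745.7 / 122.5 = 245.9 N·m.
J = πd⁴/32 = π(0.0271)⁴/32 = 5.295×10^-8 m⁴.
Shear stress varies linearly with radius: τ = T·r/J = 245.9 × 0.00573 / 5.295×10^-8 = 2.661×10^7 Pa.

3860 psi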